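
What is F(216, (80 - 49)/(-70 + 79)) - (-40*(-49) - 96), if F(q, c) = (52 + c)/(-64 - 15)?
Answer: -1325803/711 ≈ -1864.7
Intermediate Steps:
F(q, c) = -52/79 - c/79 (F(q, c) = (52 + c)/(-79) = (52 + c)*(-1/79) = -52/79 - c/79)
F(216, (80 - 49)/(-70 + 79)) - (-40*(-49) - 96) = (-52/79 - (80 - 49)/(79*(-70 + 79))) - (-40*(-49) - 96) = (-52/79 - 31/(79*9)) - (1960 - 96) = (-52/79 - 31/(79*9)) - 1*1864 = (-52/79 - 1/79*31/9) - 1864 = (-52/79 - 31/711) - 1864 = -499/711 - 1864 = -1325803/711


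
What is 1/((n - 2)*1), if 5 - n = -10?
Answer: 1/13 ≈ 0.076923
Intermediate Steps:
n = 15 (n = 5 - 1*(-10) = 5 + 10 = 15)
1/((n - 2)*1) = 1/((15 - 2)*1) = 1/(13*1) = 1/13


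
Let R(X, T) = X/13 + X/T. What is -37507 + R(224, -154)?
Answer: -5361245/143 ≈ -37491.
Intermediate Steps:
R(X, T) = X/13 + X/T (R(X, T) = X*(1/13) + X/T = X/13 + X/T)
-37507 + R(224, -154) = -37507 + ((1/13)*224 + 224/(-154)) = -37507 + (224/13 + 224*(-1/154)) = -37507 + (224/13 - 16/11) = -37507 + 2256/143 = -5361245/143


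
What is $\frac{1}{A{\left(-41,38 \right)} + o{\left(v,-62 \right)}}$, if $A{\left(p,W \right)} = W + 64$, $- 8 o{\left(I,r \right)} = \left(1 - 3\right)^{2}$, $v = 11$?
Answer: $\frac{2}{203} \approx 0.0098522$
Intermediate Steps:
$o{\left(I,r \right)} = - \frac{1}{2}$ ($o{\left(I,r \right)} = - \frac{\left(1 - 3\right)^{2}}{8} = - \frac{\left(-2\right)^{2}}{8} = \left(- \frac{1}{8}\right) 4 = - \frac{1}{2}$)
$A{\left(p,W \right)} = 64 + W$
$\frac{1}{A{\left(-41,38 \right)} + o{\left(v,-62 \right)}} = \frac{1}{\left(64 + 38\right) - \frac{1}{2}} = \frac{1}{102 - \frac{1}{2}} = \frac{1}{\frac{203}{2}} = \frac{2}{203}$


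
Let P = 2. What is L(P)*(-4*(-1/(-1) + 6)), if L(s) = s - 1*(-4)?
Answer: -168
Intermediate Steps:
L(s) = 4 + s (L(s) = s + 4 = 4 + s)
L(P)*(-4*(-1/(-1) + 6)) = (4 + 2)*(-4*(-1/(-1) + 6)) = 6*(-4*(-1*(-1) + 6)) = 6*(-4*(1 + 6)) = 6*(-4*7) = 6*(-28) = -168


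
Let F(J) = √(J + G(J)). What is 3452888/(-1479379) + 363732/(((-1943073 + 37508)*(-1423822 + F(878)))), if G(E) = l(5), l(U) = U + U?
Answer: -3334706689110402282402326/1428744671239806993635365 + 181866*√222/965773254345104935 ≈ -2.3340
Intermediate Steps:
l(U) = 2*U
G(E) = 10 (G(E) = 2*5 = 10)
F(J) = √(10 + J) (F(J) = √(J + 10) = √(10 + J))
3452888/(-1479379) + 363732/(((-1943073 + 37508)*(-1423822 + F(878)))) = 3452888/(-1479379) + 363732/(((-1943073 + 37508)*(-1423822 + √(10 + 878)))) = 3452888*(-1/1479379) + 363732/((-1905565*(-1423822 + √888))) = -3452888/1479379 + 363732/((-1905565*(-1423822 + 2*√222))) = -3452888/1479379 + 363732/(2713185369430 - 3811130*√222)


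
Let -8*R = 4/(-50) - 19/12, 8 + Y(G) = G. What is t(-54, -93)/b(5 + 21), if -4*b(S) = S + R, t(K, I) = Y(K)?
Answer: 19200/2029 ≈ 9.4628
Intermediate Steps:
Y(G) = -8 + G
t(K, I) = -8 + K
R = 499/2400 (R = -(4/(-50) - 19/12)/8 = -(4*(-1/50) - 19*1/12)/8 = -(-2/25 - 19/12)/8 = -⅛*(-499/300) = 499/2400 ≈ 0.20792)
b(S) = -499/9600 - S/4 (b(S) = -(S + 499/2400)/4 = -(499/2400 + S)/4 = -499/9600 - S/4)
t(-54, -93)/b(5 + 21) = (-8 - 54)/(-499/9600 - (5 + 21)/4) = -62/(-499/9600 - ¼*26) = -62/(-499/9600 - 13/2) = -62/(-62899/9600) = -62*(-9600/62899) = 19200/2029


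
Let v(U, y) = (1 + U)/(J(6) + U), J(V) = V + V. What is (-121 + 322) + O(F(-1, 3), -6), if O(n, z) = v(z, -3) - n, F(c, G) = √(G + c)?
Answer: 1201/6 - √2 ≈ 198.75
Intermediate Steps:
J(V) = 2*V
v(U, y) = (1 + U)/(12 + U) (v(U, y) = (1 + U)/(2*6 + U) = (1 + U)/(12 + U))
O(n, z) = -n + (1 + z)/(12 + z) (O(n, z) = (1 + z)/(12 + z) - n = -n + (1 + z)/(12 + z))
(-121 + 322) + O(F(-1, 3), -6) = (-121 + 322) + (1 - 6 - √(3 - 1)*(12 - 6))/(12 - 6) = 201 + (1 - 6 - 1*√2*6)/6 = 201 + (1 - 6 - 6*√2)/6 = 201 + (-5 - 6*√2)/6 = 201 + (-⅚ - √2) = 1201/6 - √2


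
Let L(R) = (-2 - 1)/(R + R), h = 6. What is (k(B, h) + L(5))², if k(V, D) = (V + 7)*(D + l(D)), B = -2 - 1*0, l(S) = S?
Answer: 356409/100 ≈ 3564.1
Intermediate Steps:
B = -2 (B = -2 + 0 = -2)
L(R) = -3/(2*R) (L(R) = -3*1/(2*R) = -3/(2*R))
k(V, D) = 2*D*(7 + V) (k(V, D) = (V + 7)*(D + D) = (7 + V)*(2*D) = 2*D*(7 + V))
(k(B, h) + L(5))² = (2*6*(7 - 2) - 3/2/5)² = (2*6*5 - 3/2*⅕)² = (60 - 3/10)² = (597/10)² = 356409/100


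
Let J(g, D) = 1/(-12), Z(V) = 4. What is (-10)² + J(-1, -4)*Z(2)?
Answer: 299/3 ≈ 99.667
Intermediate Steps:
J(g, D) = -1/12
(-10)² + J(-1, -4)*Z(2) = (-10)² - 1/12*4 = 100 - ⅓ = 299/3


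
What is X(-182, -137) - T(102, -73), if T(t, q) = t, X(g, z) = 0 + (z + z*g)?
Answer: 24695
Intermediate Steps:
X(g, z) = z + g*z (X(g, z) = 0 + (z + g*z) = z + g*z)
X(-182, -137) - T(102, -73) = -137*(1 - 182) - 1*102 = -137*(-181) - 102 = 24797 - 102 = 24695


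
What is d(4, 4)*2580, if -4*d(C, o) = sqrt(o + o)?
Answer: -1290*sqrt(2) ≈ -1824.3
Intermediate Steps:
d(C, o) = -sqrt(2)*sqrt(o)/4 (d(C, o) = -sqrt(o + o)/4 = -sqrt(2)*sqrt(o)/4)
d(4, 4)*2580 = -sqrt(2)*sqrt(4)/4*2580 = -1/4*sqrt(2)*2*2580 = -sqrt(2)/2*2580 = -1290*sqrt(2)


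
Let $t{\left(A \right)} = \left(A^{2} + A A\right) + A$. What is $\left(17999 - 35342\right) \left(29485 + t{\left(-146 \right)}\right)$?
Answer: $-1248193053$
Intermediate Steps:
$t{\left(A \right)} = A + 2 A^{2}$ ($t{\left(A \right)} = \left(A^{2} + A^{2}\right) + A = 2 A^{2} + A = A + 2 A^{2}$)
$\left(17999 - 35342\right) \left(29485 + t{\left(-146 \right)}\right) = \left(17999 - 35342\right) \left(29485 - 146 \left(1 + 2 \left(-146\right)\right)\right) = - 17343 \left(29485 - 146 \left(1 - 292\right)\right) = - 17343 \left(29485 - -42486\right) = - 17343 \left(29485 + 42486\right) = \left(-17343\right) 71971 = -1248193053$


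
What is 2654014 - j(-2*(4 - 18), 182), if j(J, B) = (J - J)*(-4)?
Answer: 2654014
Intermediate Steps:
j(J, B) = 0 (j(J, B) = 0*(-4) = 0)
2654014 - j(-2*(4 - 18), 182) = 2654014 - 1*0 = 2654014 + 0 = 2654014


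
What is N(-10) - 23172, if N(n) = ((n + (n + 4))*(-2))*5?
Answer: -23012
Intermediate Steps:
N(n) = -40 - 20*n (N(n) = ((n + (4 + n))*(-2))*5 = ((4 + 2*n)*(-2))*5 = (-8 - 4*n)*5 = -40 - 20*n)
N(-10) - 23172 = (-40 - 20*(-10)) - 23172 = (-40 + 200) - 23172 = 160 - 23172 = -23012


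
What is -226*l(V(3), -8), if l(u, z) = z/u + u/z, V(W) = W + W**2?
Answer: 1469/3 ≈ 489.67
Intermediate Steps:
l(u, z) = u/z + z/u
-226*l(V(3), -8) = -226*((3*(1 + 3))/(-8) - 8*1/(3*(1 + 3))) = -226*((3*4)*(-1/8) - 8/(3*4)) = -226*(12*(-1/8) - 8/12) = -226*(-3/2 - 8*1/12) = -226*(-3/2 - 2/3) = -226*(-13/6) = 1469/3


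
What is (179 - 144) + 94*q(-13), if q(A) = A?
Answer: -1187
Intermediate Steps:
(179 - 144) + 94*q(-13) = (179 - 144) + 94*(-13) = 35 - 1222 = -1187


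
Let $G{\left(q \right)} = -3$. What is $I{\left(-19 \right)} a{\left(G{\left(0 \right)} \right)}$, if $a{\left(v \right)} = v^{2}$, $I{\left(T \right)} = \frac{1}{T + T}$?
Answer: $- \frac{9}{38} \approx -0.23684$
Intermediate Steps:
$I{\left(T \right)} = \frac{1}{2 T}$
$I{\left(-19 \right)} a{\left(G{\left(0 \right)} \right)} = \frac{1}{2 \left(-19\right)} \left(-3\right)^{2} = \frac{1}{2} \left(- \frac{1}{19}\right) 9 = \left(- \frac{1}{38}\right) 9 = - \frac{9}{38}$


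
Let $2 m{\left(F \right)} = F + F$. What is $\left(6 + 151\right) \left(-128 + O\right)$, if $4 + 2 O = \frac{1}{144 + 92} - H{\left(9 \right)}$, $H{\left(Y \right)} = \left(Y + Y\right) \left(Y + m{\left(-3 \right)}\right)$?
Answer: $- \frac{13634979}{472} \approx -28888.0$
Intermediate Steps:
$m{\left(F \right)} = F$ ($m{\left(F \right)} = \frac{F + F}{2} = \frac{2 F}{2} = F$)
$H{\left(Y \right)} = 2 Y \left(-3 + Y\right)$ ($H{\left(Y \right)} = \left(Y + Y\right) \left(Y - 3\right) = 2 Y \left(-3 + Y\right)$)
$O = - \frac{26431}{472}$ ($O = -2 + \frac{\frac{1}{144 + 92} - 2 \cdot 9 \left(-3 + 9\right)}{2} = -2 + \frac{\frac{1}{236} - 2 \cdot 9 \cdot 6}{2} = -2 + \frac{\frac{1}{236} - 108}{2} = -2 + \frac{1}{2} \left(- \frac{25487}{236}\right) = -2 - \frac{25487}{472} = - \frac{26431}{472} \approx -55.998$)
$\left(6 + 151\right) \left(-128 + O\right) = \left(6 + 151\right) \left(-128 - \frac{26431}{472}\right) = 157 \left(- \frac{86847}{472}\right) = - \frac{13634979}{472}$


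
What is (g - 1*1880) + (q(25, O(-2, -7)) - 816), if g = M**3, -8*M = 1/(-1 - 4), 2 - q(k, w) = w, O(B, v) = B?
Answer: -172287999/64000 ≈ -2692.0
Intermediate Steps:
q(k, w) = 2 - w
M = 1/40 (M = -1/(8*(-1 - 4)) = -1/8/(-5) = -1/8*(-1/5) = 1/40 ≈ 0.025000)
g = 1/64000 (g = (1/40)**3 = 1/64000 ≈ 1.5625e-5)
(g - 1*1880) + (q(25, O(-2, -7)) - 816) = (1/64000 - 1*1880) + ((2 - 1*(-2)) - 816) = (1/64000 - 1880) + ((2 + 2) - 816) = -120319999/64000 + (4 - 816) = -120319999/64000 - 812 = -172287999/64000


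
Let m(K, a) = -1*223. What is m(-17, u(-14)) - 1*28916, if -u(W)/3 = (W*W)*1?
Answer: -29139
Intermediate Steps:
u(W) = -3*W**2 (u(W) = -3*W*W = -3*W**2)
m(K, a) = -223
m(-17, u(-14)) - 1*28916 = -223 - 1*28916 = -223 - 28916 = -29139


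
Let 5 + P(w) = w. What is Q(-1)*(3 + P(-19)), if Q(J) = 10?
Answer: -210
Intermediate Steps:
P(w) = -5 + w
Q(-1)*(3 + P(-19)) = 10*(3 + (-5 - 19)) = 10*(3 - 24) = 10*(-21) = -210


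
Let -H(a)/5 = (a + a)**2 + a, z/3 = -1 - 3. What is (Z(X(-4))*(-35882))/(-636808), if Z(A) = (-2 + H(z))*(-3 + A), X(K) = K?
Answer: 177203257/159202 ≈ 1113.1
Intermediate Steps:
z = -12 (z = 3*(-1 - 3) = 3*(-4) = -12)
H(a) = -20*a**2 - 5*a (H(a) = -5*((a + a)**2 + a) = -5*((2*a)**2 + a) = -5*(4*a**2 + a) = -5*(a + 4*a**2) = -20*a**2 - 5*a)
Z(A) = 8466 - 2822*A (Z(A) = (-2 - 5*(-12)*(1 + 4*(-12)))*(-3 + A) = (-2 - 5*(-12)*(1 - 48))*(-3 + A) = (-2 - 5*(-12)*(-47))*(-3 + A) = (-2 - 2820)*(-3 + A) = -2822*(-3 + A) = 8466 - 2822*A)
(Z(X(-4))*(-35882))/(-636808) = ((8466 - 2822*(-4))*(-35882))/(-636808) = ((8466 + 11288)*(-35882))*(-1/636808) = (19754*(-35882))*(-1/636808) = -708813028*(-1/636808) = 177203257/159202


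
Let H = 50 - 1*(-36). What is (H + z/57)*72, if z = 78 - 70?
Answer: 117840/19 ≈ 6202.1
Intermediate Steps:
H = 86 (H = 50 + 36 = 86)
z = 8
(H + z/57)*72 = (86 + 8/57)*72 = (4910/57)*72 = 117840/19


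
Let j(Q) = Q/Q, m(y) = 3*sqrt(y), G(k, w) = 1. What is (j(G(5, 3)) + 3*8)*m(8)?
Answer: 150*sqrt(2) ≈ 212.13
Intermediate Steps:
j(Q) = 1
(j(G(5, 3)) + 3*8)*m(8) = (1 + 3*8)*(3*sqrt(8)) = (1 + 24)*(3*(2*sqrt(2))) = 25*(6*sqrt(2)) = 150*sqrt(2)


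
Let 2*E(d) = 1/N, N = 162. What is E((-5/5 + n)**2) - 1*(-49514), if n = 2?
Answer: 16042537/324 ≈ 49514.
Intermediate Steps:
E(d) = 1/324 (E(d) = (1/2)/162 = (1/2)*(1/162) = 1/324)
E((-5/5 + n)**2) - 1*(-49514) = 1/324 - 1*(-49514) = 1/324 + 49514 = 16042537/324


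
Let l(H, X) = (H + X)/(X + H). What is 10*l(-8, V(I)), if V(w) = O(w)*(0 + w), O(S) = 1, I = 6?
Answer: 10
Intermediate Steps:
V(w) = w (V(w) = 1*(0 + w) = 1*w = w)
l(H, X) = 1 (l(H, X) = (H + X)/(H + X) = 1)
10*l(-8, V(I)) = 10*1 = 10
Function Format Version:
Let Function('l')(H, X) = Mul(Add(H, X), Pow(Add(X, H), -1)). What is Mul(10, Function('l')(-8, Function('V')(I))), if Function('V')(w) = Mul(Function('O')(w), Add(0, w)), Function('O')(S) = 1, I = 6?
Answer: 10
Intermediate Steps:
Function('V')(w) = w (Function('V')(w) = Mul(1, Add(0, w)) = Mul(1, w) = w)
Function('l')(H, X) = 1 (Function('l')(H, X) = Mul(Add(H, X), Pow(Add(H, X), -1)) = 1)
Mul(10, Function('l')(-8, Function('V')(I))) = Mul(10, 1) = 10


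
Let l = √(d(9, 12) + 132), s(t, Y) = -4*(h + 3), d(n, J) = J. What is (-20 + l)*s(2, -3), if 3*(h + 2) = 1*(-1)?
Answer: 64/3 ≈ 21.333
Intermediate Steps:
h = -7/3 (h = -2 + (1*(-1))/3 = -2 + (⅓)*(-1) = -2 - ⅓ = -7/3 ≈ -2.3333)
s(t, Y) = -8/3 (s(t, Y) = -4*(-7/3 + 3) = -4*⅔ = -8/3)
l = 12 (l = √(12 + 132) = √144 = 12)
(-20 + l)*s(2, -3) = (-20 + 12)*(-8/3) = -8*(-8/3) = 64/3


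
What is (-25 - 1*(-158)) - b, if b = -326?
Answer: 459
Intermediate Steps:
(-25 - 1*(-158)) - b = (-25 - 1*(-158)) - 1*(-326) = (-25 + 158) + 326 = 133 + 326 = 459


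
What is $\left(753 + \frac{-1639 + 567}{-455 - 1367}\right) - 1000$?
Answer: $- \frac{224481}{911} \approx -246.41$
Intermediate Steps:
$\left(753 + \frac{-1639 + 567}{-455 - 1367}\right) - 1000 = \left(753 - \frac{1072}{-1822}\right) - 1000 = \left(753 - - \frac{536}{911}\right) - 1000 = \left(753 + \frac{536}{911}\right) - 1000 = \frac{686519}{911} - 1000 = - \frac{224481}{911}$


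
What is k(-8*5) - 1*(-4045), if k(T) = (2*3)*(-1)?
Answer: 4039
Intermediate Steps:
k(T) = -6 (k(T) = 6*(-1) = -6)
k(-8*5) - 1*(-4045) = -6 - 1*(-4045) = -6 + 4045 = 4039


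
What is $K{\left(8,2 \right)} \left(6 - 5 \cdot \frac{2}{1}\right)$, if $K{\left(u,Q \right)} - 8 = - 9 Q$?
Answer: $40$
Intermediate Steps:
$K{\left(u,Q \right)} = 8 - 9 Q$
$K{\left(8,2 \right)} \left(6 - 5 \cdot \frac{2}{1}\right) = \left(8 - 18\right) \left(6 - 5 \cdot \frac{2}{1}\right) = \left(8 - 18\right) \left(6 - 5 \cdot 2 \cdot 1\right) = - 10 \left(6 - 10\right) = \left(-10\right) \left(-4\right) = 40$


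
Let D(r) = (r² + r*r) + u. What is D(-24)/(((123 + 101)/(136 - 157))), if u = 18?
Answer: -1755/16 ≈ -109.69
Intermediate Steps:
D(r) = 18 + 2*r² (D(r) = (r² + r*r) + 18 = (r² + r²) + 18 = 2*r² + 18 = 18 + 2*r²)
D(-24)/(((123 + 101)/(136 - 157))) = (18 + 2*(-24)²)/(((123 + 101)/(136 - 157))) = (18 + 2*576)/((224/(-21))) = (18 + 1152)/((224*(-1/21))) = 1170/(-32/3) = 1170*(-3/32) = -1755/16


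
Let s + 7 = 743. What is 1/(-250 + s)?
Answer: 1/486 ≈ 0.0020576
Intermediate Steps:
s = 736 (s = -7 + 743 = 736)
1/(-250 + s) = 1/(-250 + 736) = 1/486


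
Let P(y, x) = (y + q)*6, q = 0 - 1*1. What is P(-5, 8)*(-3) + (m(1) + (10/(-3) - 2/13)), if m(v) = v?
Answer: 4115/39 ≈ 105.51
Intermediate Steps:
q = -1 (q = 0 - 1 = -1)
P(y, x) = -6 + 6*y (P(y, x) = (y - 1)*6 = (-1 + y)*6 = -6 + 6*y)
P(-5, 8)*(-3) + (m(1) + (10/(-3) - 2/13)) = (-6 + 6*(-5))*(-3) + (1 + (10/(-3) - 2/13)) = (-6 - 30)*(-3) + (1 + (10*(-1/3) - 2*1/13)) = -36*(-3) + (1 + (-10/3 - 2/13)) = 108 + (1 - 136/39) = 108 - 97/39 = 4115/39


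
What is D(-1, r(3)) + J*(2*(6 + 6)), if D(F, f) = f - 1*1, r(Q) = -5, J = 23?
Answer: 546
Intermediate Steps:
D(F, f) = -1 + f (D(F, f) = f - 1 = -1 + f)
D(-1, r(3)) + J*(2*(6 + 6)) = (-1 - 5) + 23*(2*(6 + 6)) = -6 + 23*(2*12) = -6 + 23*24 = -6 + 552 = 546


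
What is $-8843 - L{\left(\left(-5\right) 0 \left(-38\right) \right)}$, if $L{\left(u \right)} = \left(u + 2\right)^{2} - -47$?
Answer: $-8894$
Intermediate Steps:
$L{\left(u \right)} = 47 + \left(2 + u\right)^{2}$ ($L{\left(u \right)} = \left(2 + u\right)^{2} + 47 = 47 + \left(2 + u\right)^{2}$)
$-8843 - L{\left(\left(-5\right) 0 \left(-38\right) \right)} = -8843 - \left(47 + \left(2 + \left(-5\right) 0 \left(-38\right)\right)^{2}\right) = -8843 - \left(47 + \left(2 + 0 \left(-38\right)\right)^{2}\right) = -8843 - \left(47 + \left(2 + 0\right)^{2}\right) = -8843 - \left(47 + 2^{2}\right) = -8843 - \left(47 + 4\right) = -8843 - 51 = -8894$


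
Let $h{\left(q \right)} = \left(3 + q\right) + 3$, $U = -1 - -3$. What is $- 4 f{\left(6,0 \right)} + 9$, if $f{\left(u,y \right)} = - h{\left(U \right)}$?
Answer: $41$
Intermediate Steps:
$U = 2$ ($U = -1 + 3 = 2$)
$h{\left(q \right)} = 6 + q$
$f{\left(u,y \right)} = -8$ ($f{\left(u,y \right)} = - (6 + 2) = \left(-1\right) 8 = -8$)
$- 4 f{\left(6,0 \right)} + 9 = \left(-4\right) \left(-8\right) + 9 = 32 + 9 = 41$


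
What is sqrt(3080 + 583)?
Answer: 3*sqrt(407) ≈ 60.523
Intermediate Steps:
sqrt(3080 + 583) = sqrt(3663) = 3*sqrt(407)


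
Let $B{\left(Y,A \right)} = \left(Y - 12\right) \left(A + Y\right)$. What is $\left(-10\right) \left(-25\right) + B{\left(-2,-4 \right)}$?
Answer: $334$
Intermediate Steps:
$B{\left(Y,A \right)} = \left(-12 + Y\right) \left(A + Y\right)$
$\left(-10\right) \left(-25\right) + B{\left(-2,-4 \right)} = \left(-10\right) \left(-25\right) - \left(-80 - 4\right) = 250 + \left(4 + 48 + 24 + 8\right) = 250 + 84 = 334$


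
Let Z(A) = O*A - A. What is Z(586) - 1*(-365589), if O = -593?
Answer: 17505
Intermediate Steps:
Z(A) = -594*A (Z(A) = -593*A - A = -594*A)
Z(586) - 1*(-365589) = -594*586 - 1*(-365589) = -348084 + 365589 = 17505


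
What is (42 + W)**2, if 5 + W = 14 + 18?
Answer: 4761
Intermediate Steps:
W = 27 (W = -5 + (14 + 18) = -5 + 32 = 27)
(42 + W)**2 = (42 + 27)**2 = 69**2 = 4761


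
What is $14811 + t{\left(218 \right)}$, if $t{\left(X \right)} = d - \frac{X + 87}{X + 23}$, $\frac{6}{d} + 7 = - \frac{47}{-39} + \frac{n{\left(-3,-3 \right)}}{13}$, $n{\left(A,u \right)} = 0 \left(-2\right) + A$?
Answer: $\frac{838692916}{56635} \approx 14809.0$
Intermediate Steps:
$n{\left(A,u \right)} = A$ ($n{\left(A,u \right)} = 0 + A = A$)
$d = - \frac{234}{235}$ ($d = \frac{6}{-7 - \left(- \frac{47}{39} + \frac{3}{13}\right)} = \frac{6}{-7 - - \frac{38}{39}} = \frac{6}{-7 + \left(\frac{47}{39} - \frac{3}{13}\right)} = \frac{6}{-7 + \frac{38}{39}} = \frac{6}{- \frac{235}{39}} = 6 \left(- \frac{39}{235}\right) = - \frac{234}{235} \approx -0.99574$)
$t{\left(X \right)} = - \frac{234}{235} - \frac{87 + X}{23 + X}$ ($t{\left(X \right)} = - \frac{234}{235} - \frac{X + 87}{X + 23} = - \frac{234}{235} - \frac{87 + X}{23 + X}$)
$14811 + t{\left(218 \right)} = 14811 + \frac{-25827 - 102242}{235 \left(23 + 218\right)} = 14811 + \frac{-25827 - 102242}{235 \cdot 241} = 14811 + \frac{1}{235} \cdot \frac{1}{241} \left(-128069\right) = 14811 - \frac{128069}{56635} = \frac{838692916}{56635}$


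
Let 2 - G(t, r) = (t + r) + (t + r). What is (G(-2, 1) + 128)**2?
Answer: 17424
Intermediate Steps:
G(t, r) = 2 - 2*r - 2*t (G(t, r) = 2 - ((t + r) + (t + r)) = 2 - ((r + t) + (r + t)) = 2 - (2*r + 2*t) = 2 + (-2*r - 2*t) = 2 - 2*r - 2*t)
(G(-2, 1) + 128)**2 = ((2 - 2*1 - 2*(-2)) + 128)**2 = ((2 - 2 + 4) + 128)**2 = (4 + 128)**2 = 132**2 = 17424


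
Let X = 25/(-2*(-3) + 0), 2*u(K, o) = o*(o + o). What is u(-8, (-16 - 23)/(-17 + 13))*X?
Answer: 12675/32 ≈ 396.09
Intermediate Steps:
u(K, o) = o**2 (u(K, o) = (o*(o + o))/2 = (o*(2*o))/2 = (2*o**2)/2 = o**2)
X = 25/6 (X = 25/(6 + 0) = 25/6 ≈ 4.1667)
u(-8, (-16 - 23)/(-17 + 13))*X = ((-16 - 23)/(-17 + 13))**2*(25/6) = (-39/(-4))**2*(25/6) = (-39*(-1/4))**2*(25/6) = (39/4)**2*(25/6) = (1521/16)*(25/6) = 12675/32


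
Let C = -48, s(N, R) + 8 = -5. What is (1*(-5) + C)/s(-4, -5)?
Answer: 53/13 ≈ 4.0769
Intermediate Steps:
s(N, R) = -13 (s(N, R) = -8 - 5 = -13)
(1*(-5) + C)/s(-4, -5) = (1*(-5) - 48)/(-13) = -(-5 - 48)/13 = -1/13*(-53) = 53/13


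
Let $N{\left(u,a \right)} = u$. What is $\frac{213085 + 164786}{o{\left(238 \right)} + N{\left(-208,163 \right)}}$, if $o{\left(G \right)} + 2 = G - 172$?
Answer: $- \frac{125957}{48} \approx -2624.1$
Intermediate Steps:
$o{\left(G \right)} = -174 + G$ ($o{\left(G \right)} = -2 + \left(G - 172\right) = -2 + \left(-172 + G\right) = -174 + G$)
$\frac{213085 + 164786}{o{\left(238 \right)} + N{\left(-208,163 \right)}} = \frac{213085 + 164786}{\left(-174 + 238\right) - 208} = \frac{377871}{64 - 208} = \frac{377871}{-144} = 377871 \left(- \frac{1}{144}\right) = - \frac{125957}{48}$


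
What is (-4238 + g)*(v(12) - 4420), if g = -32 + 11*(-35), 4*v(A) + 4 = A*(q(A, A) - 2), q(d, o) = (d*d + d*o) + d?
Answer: 16418185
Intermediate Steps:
q(d, o) = d + d**2 + d*o (q(d, o) = (d**2 + d*o) + d = d + d**2 + d*o)
v(A) = -1 + A*(-2 + A*(1 + 2*A))/4 (v(A) = -1 + (A*(A*(1 + A + A) - 2))/4 = -1 + (A*(A*(1 + 2*A) - 2))/4 = -1 + (A*(-2 + A*(1 + 2*A)))/4 = -1 + A*(-2 + A*(1 + 2*A))/4)
g = -417 (g = -32 - 385 = -417)
(-4238 + g)*(v(12) - 4420) = (-4238 - 417)*((-1 - 1/2*12 + (1/4)*12**2*(1 + 2*12)) - 4420) = -4655*((-1 - 6 + (1/4)*144*(1 + 24)) - 4420) = -4655*((-1 - 6 + (1/4)*144*25) - 4420) = -4655*((-1 - 6 + 900) - 4420) = -4655*(893 - 4420) = -4655*(-3527) = 16418185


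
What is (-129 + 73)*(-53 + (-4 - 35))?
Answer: 5152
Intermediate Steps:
(-129 + 73)*(-53 + (-4 - 35)) = -56*(-53 - 39) = -56*(-92) = 5152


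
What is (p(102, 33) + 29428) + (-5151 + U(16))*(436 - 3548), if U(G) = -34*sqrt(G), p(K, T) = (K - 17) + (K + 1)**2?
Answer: 16493266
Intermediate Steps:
p(K, T) = -17 + K + (1 + K)**2 (p(K, T) = (-17 + K) + (1 + K)**2 = -17 + K + (1 + K)**2)
(p(102, 33) + 29428) + (-5151 + U(16))*(436 - 3548) = ((-17 + 102 + (1 + 102)**2) + 29428) + (-5151 - 34*sqrt(16))*(436 - 3548) = ((-17 + 102 + 103**2) + 29428) + (-5151 - 34*4)*(-3112) = ((-17 + 102 + 10609) + 29428) + (-5151 - 136)*(-3112) = (10694 + 29428) - 5287*(-3112) = 40122 + 16453144 = 16493266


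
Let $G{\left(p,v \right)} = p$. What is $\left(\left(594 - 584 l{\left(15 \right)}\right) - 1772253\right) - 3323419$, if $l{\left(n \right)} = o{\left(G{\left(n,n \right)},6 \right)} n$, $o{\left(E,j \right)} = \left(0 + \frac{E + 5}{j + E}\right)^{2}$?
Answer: $- \frac{750144466}{147} \approx -5.103 \cdot 10^{6}$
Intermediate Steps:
$o{\left(E,j \right)} = \frac{\left(5 + E\right)^{2}}{\left(E + j\right)^{2}}$ ($o{\left(E,j \right)} = \left(0 + \frac{5 + E}{E + j}\right)^{2} = \left(\frac{5 + E}{E + j}\right)^{2} = \frac{\left(5 + E\right)^{2}}{\left(E + j\right)^{2}}$)
$l{\left(n \right)} = \frac{n \left(5 + n\right)^{2}}{\left(6 + n\right)^{2}}$ ($l{\left(n \right)} = \frac{\left(5 + n\right)^{2}}{\left(n + 6\right)^{2}} n = \frac{\left(5 + n\right)^{2}}{\left(6 + n\right)^{2}} n = \frac{n \left(5 + n\right)^{2}}{\left(6 + n\right)^{2}}$)
$\left(\left(594 - 584 l{\left(15 \right)}\right) - 1772253\right) - 3323419 = \left(\left(594 - 584 \frac{15 \left(5 + 15\right)^{2}}{\left(6 + 15\right)^{2}}\right) - 1772253\right) - 3323419 = \left(\left(594 - 584 \frac{15 \cdot 20^{2}}{441}\right) - 1772253\right) - 3323419 = \left(\left(594 - 584 \cdot 15 \cdot 400 \cdot \frac{1}{441}\right) - 1772253\right) - 3323419 = \left(\left(594 - \frac{1168000}{147}\right) - 1772253\right) - 3323419 = \left(- \frac{1080682}{147} - 1772253\right) - 3323419 = - \frac{261601873}{147} - 3323419 = - \frac{750144466}{147}$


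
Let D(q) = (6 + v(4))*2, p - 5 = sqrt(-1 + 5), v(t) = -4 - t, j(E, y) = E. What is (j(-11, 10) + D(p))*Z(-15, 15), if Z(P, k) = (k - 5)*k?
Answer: -2250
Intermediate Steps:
p = 7 (p = 5 + sqrt(-1 + 5) = 5 + sqrt(4) = 5 + 2 = 7)
D(q) = -4 (D(q) = (6 + (-4 - 1*4))*2 = (6 + (-4 - 4))*2 = (6 - 8)*2 = -2*2 = -4)
Z(P, k) = k*(-5 + k) (Z(P, k) = (-5 + k)*k = k*(-5 + k))
(j(-11, 10) + D(p))*Z(-15, 15) = (-11 - 4)*(15*(-5 + 15)) = -225*10 = -15*150 = -2250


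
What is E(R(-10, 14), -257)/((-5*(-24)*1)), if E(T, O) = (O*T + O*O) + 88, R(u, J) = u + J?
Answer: 21703/40 ≈ 542.58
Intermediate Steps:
R(u, J) = J + u
E(T, O) = 88 + O² + O*T (E(T, O) = (O*T + O²) + 88 = (O² + O*T) + 88 = 88 + O² + O*T)
E(R(-10, 14), -257)/((-5*(-24)*1)) = (88 + (-257)² - 257*(14 - 10))/((-5*(-24)*1)) = (88 + 66049 - 257*4)/((120*1)) = (88 + 66049 - 1028)/120 = 65109*(1/120) = 21703/40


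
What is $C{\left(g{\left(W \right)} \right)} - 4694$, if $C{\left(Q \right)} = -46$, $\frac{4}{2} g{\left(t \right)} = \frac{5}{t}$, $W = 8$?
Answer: $-4740$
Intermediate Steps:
$g{\left(t \right)} = \frac{5}{2 t}$ ($g{\left(t \right)} = \frac{5 \frac{1}{t}}{2} = \frac{5}{2 t}$)
$C{\left(g{\left(W \right)} \right)} - 4694 = -46 - 4694 = -4740$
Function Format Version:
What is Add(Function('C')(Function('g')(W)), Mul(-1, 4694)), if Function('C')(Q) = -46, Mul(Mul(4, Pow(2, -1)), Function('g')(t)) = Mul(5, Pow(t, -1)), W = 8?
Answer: -4740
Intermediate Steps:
Function('g')(t) = Mul(Rational(5, 2), Pow(t, -1)) (Function('g')(t) = Mul(Rational(1, 2), Mul(5, Pow(t, -1))) = Mul(Rational(5, 2), Pow(t, -1)))
Add(Function('C')(Function('g')(W)), Mul(-1, 4694)) = Add(-46, Mul(-1, 4694)) = Add(-46, -4694) = -4740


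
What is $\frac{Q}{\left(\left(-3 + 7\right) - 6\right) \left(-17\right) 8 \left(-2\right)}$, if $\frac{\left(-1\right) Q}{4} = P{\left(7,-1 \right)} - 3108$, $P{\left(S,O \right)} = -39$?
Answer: $- \frac{3147}{136} \approx -23.14$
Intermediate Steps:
$Q = 12588$ ($Q = - 4 \left(-39 - 3108\right) = \left(-4\right) \left(-3147\right) = 12588$)
$\frac{Q}{\left(\left(-3 + 7\right) - 6\right) \left(-17\right) 8 \left(-2\right)} = \frac{12588}{\left(\left(-3 + 7\right) - 6\right) \left(-17\right) 8 \left(-2\right)} = \frac{12588}{\left(4 - 6\right) \left(-17\right) \left(-16\right)} = \frac{12588}{\left(-2\right) \left(-17\right) \left(-16\right)} = \frac{12588}{34 \left(-16\right)} = \frac{12588}{-544} = 12588 \left(- \frac{1}{544}\right) = - \frac{3147}{136}$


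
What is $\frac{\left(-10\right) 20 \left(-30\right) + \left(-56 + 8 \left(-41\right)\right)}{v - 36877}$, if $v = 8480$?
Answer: $- \frac{5616}{28397} \approx -0.19777$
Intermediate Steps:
$\frac{\left(-10\right) 20 \left(-30\right) + \left(-56 + 8 \left(-41\right)\right)}{v - 36877} = \frac{\left(-10\right) 20 \left(-30\right) + \left(-56 + 8 \left(-41\right)\right)}{8480 - 36877} = \frac{\left(-200\right) \left(-30\right) - 384}{-28397} = \left(6000 - 384\right) \left(- \frac{1}{28397}\right) = 5616 \left(- \frac{1}{28397}\right) = - \frac{5616}{28397}$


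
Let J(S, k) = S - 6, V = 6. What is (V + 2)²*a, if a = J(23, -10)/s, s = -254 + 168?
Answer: -544/43 ≈ -12.651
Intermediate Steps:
s = -86
J(S, k) = -6 + S
a = -17/86 (a = (-6 + 23)/(-86) = 17*(-1/86) = -17/86 ≈ -0.19767)
(V + 2)²*a = (6 + 2)²*(-17/86) = 8²*(-17/86) = 64*(-17/86) = -544/43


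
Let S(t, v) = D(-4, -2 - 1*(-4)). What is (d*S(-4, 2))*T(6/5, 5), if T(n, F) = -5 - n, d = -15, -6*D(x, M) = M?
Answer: -31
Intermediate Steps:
D(x, M) = -M/6
S(t, v) = -⅓ (S(t, v) = -(-2 - 1*(-4))/6 = -(-2 + 4)/6 = -⅙*2 = -⅓)
(d*S(-4, 2))*T(6/5, 5) = (-15*(-⅓))*(-5 - 6/5) = 5*(-5 - 6/5) = 5*(-31/5) = -31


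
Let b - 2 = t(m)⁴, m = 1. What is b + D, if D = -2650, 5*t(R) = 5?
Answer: -2647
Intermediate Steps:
t(R) = 1 (t(R) = (⅕)*5 = 1)
b = 3 (b = 2 + 1⁴ = 2 + 1 = 3)
b + D = 3 - 2650 = -2647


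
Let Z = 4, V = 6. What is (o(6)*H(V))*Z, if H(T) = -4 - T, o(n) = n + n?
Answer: -480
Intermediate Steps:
o(n) = 2*n
(o(6)*H(V))*Z = ((2*6)*(-4 - 1*6))*4 = (12*(-4 - 6))*4 = (12*(-10))*4 = -120*4 = -480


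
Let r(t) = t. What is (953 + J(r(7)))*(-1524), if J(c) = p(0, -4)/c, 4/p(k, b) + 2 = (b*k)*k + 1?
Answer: -10160508/7 ≈ -1.4515e+6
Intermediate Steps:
p(k, b) = 4/(-1 + b*k²) (p(k, b) = 4/(-2 + ((b*k)*k + 1)) = 4/(-2 + (b*k² + 1)) = 4/(-2 + (1 + b*k²)) = 4/(-1 + b*k²))
J(c) = -4/c (J(c) = (4/(-1 - 4*0²))/c = (4/(-1 - 4*0))/c = (4/(-1 + 0))/c = (4/(-1))/c = (4*(-1))/c = -4/c)
(953 + J(r(7)))*(-1524) = (953 - 4/7)*(-1524) = (6667/7)*(-1524) = -10160508/7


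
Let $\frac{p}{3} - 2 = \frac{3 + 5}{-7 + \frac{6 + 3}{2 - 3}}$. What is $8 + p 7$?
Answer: $\frac{79}{2} \approx 39.5$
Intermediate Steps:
$p = \frac{9}{2}$ ($p = 6 + 3 \frac{3 + 5}{-7 + \frac{6 + 3}{2 - 3}} = 6 + 3 \frac{8}{-7 + \frac{9}{-1}} = 6 + 3 \frac{8}{-7 + 9 \left(-1\right)} = 6 + 3 \frac{8}{-7 - 9} = 6 + 3 \frac{8}{-16} = 6 + 3 \cdot 8 \left(- \frac{1}{16}\right) = 6 + 3 \left(- \frac{1}{2}\right) = 6 - \frac{3}{2} = \frac{9}{2} \approx 4.5$)
$8 + p 7 = 8 + \frac{9}{2} \cdot 7 = 8 + \frac{63}{2} = \frac{79}{2}$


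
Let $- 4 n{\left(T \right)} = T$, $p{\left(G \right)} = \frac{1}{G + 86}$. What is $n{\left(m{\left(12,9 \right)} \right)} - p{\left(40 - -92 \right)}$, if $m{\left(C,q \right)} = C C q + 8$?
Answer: $- \frac{71069}{218} \approx -326.0$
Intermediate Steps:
$m{\left(C,q \right)} = 8 + q C^{2}$ ($m{\left(C,q \right)} = C^{2} q + 8 = q C^{2} + 8 = 8 + q C^{2}$)
$p{\left(G \right)} = \frac{1}{86 + G}$
$n{\left(T \right)} = - \frac{T}{4}$
$n{\left(m{\left(12,9 \right)} \right)} - p{\left(40 - -92 \right)} = - \frac{8 + 9 \cdot 12^{2}}{4} - \frac{1}{86 + \left(40 - -92\right)} = - \frac{8 + 9 \cdot 144}{4} - \frac{1}{86 + \left(40 + 92\right)} = - \frac{8 + 1296}{4} - \frac{1}{86 + 132} = \left(- \frac{1}{4}\right) 1304 - \frac{1}{218} = -326 - \frac{1}{218} = - \frac{71069}{218}$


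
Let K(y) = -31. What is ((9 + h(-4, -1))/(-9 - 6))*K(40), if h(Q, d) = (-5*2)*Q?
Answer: 1519/15 ≈ 101.27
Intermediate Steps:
h(Q, d) = -10*Q
((9 + h(-4, -1))/(-9 - 6))*K(40) = ((9 - 10*(-4))/(-9 - 6))*(-31) = ((9 + 40)/(-15))*(-31) = (49*(-1/15))*(-31) = -49/15*(-31) = 1519/15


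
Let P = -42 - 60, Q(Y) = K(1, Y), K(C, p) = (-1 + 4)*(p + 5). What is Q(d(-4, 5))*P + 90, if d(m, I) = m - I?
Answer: 1314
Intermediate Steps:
K(C, p) = 15 + 3*p (K(C, p) = 3*(5 + p) = 15 + 3*p)
Q(Y) = 15 + 3*Y
P = -102
Q(d(-4, 5))*P + 90 = (15 + 3*(-4 - 1*5))*(-102) + 90 = (15 + 3*(-4 - 5))*(-102) + 90 = (15 + 3*(-9))*(-102) + 90 = (15 - 27)*(-102) + 90 = -12*(-102) + 90 = 1224 + 90 = 1314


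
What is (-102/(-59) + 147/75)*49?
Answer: 266609/1475 ≈ 180.75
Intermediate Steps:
(-102/(-59) + 147/75)*49 = (-102*(-1/59) + 147*(1/75))*49 = (102/59 + 49/25)*49 = (5441/1475)*49 = 266609/1475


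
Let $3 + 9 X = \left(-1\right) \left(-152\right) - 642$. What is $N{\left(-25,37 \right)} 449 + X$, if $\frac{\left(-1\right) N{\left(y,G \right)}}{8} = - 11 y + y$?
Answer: $- \frac{8082493}{9} \approx -8.9806 \cdot 10^{5}$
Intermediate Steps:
$N{\left(y,G \right)} = 80 y$ ($N{\left(y,G \right)} = - 8 \left(- 11 y + y\right) = - 8 \left(- 10 y\right) = 80 y$)
$X = - \frac{493}{9}$ ($X = - \frac{1}{3} + \frac{\left(-1\right) \left(-152\right) - 642}{9} = - \frac{1}{3} + \frac{152 - 642}{9} = - \frac{1}{3} + \frac{1}{9} \left(-490\right) = - \frac{1}{3} - \frac{490}{9} = - \frac{493}{9} \approx -54.778$)
$N{\left(-25,37 \right)} 449 + X = 80 \left(-25\right) 449 - \frac{493}{9} = \left(-2000\right) 449 - \frac{493}{9} = -898000 - \frac{493}{9} = - \frac{8082493}{9}$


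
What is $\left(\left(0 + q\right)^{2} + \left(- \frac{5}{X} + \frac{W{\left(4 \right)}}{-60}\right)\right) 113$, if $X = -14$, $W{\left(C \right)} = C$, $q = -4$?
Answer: $\frac{386573}{210} \approx 1840.8$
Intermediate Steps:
$\left(\left(0 + q\right)^{2} + \left(- \frac{5}{X} + \frac{W{\left(4 \right)}}{-60}\right)\right) 113 = \left(\left(0 - 4\right)^{2} + \left(- \frac{5}{-14} + \frac{4}{-60}\right)\right) 113 = \left(\left(-4\right)^{2} + \left(\left(-5\right) \left(- \frac{1}{14}\right) + 4 \left(- \frac{1}{60}\right)\right)\right) 113 = \left(16 + \left(\frac{5}{14} - \frac{1}{15}\right)\right) 113 = \left(16 + \frac{61}{210}\right) 113 = \frac{3421}{210} \cdot 113 = \frac{386573}{210}$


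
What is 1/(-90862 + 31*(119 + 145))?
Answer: -1/82678 ≈ -1.2095e-5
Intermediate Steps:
1/(-90862 + 31*(119 + 145)) = 1/(-90862 + 31*264) = 1/(-90862 + 8184) = 1/(-82678) = -1/82678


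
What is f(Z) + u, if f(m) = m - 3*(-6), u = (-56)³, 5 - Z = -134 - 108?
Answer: -175351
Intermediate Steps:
Z = 247 (Z = 5 - (-134 - 108) = 5 - 1*(-242) = 5 + 242 = 247)
u = -175616
f(m) = 18 + m (f(m) = m + 18 = 18 + m)
f(Z) + u = (18 + 247) - 175616 = 265 - 175616 = -175351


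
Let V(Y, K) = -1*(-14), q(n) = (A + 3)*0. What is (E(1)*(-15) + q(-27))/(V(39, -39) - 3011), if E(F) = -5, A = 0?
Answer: -25/999 ≈ -0.025025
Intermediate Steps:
q(n) = 0 (q(n) = (0 + 3)*0 = 3*0 = 0)
V(Y, K) = 14
(E(1)*(-15) + q(-27))/(V(39, -39) - 3011) = (-5*(-15) + 0)/(14 - 3011) = (75 + 0)/(-2997) = 75*(-1/2997) = -25/999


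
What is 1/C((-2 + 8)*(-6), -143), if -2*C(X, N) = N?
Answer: 2/143 ≈ 0.013986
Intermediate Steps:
C(X, N) = -N/2
1/C((-2 + 8)*(-6), -143) = 1/(-½*(-143)) = 1/(143/2) = 2/143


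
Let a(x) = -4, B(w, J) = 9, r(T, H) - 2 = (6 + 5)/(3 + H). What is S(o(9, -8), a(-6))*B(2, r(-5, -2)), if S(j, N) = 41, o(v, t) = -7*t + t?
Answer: 369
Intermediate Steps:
r(T, H) = 2 + 11/(3 + H) (r(T, H) = 2 + (6 + 5)/(3 + H) = 2 + 11/(3 + H))
o(v, t) = -6*t
S(o(9, -8), a(-6))*B(2, r(-5, -2)) = 41*9 = 369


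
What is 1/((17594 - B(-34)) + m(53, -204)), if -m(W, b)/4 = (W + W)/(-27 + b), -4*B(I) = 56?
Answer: 231/4067872 ≈ 5.6786e-5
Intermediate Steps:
B(I) = -14 (B(I) = -¼*56 = -14)
m(W, b) = -8*W/(-27 + b) (m(W, b) = -4*(W + W)/(-27 + b) = -4*2*W/(-27 + b) = -8*W/(-27 + b))
1/((17594 - B(-34)) + m(53, -204)) = 1/((17594 - 1*(-14)) - 8*53/(-27 - 204)) = 1/((17594 + 14) - 8*53/(-231)) = 1/(17608 - 8*53*(-1/231)) = 1/(17608 + 424/231) = 1/(4067872/231) = 231/4067872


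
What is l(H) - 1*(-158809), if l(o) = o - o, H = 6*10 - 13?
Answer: 158809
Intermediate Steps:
H = 47 (H = 60 - 13 = 47)
l(o) = 0
l(H) - 1*(-158809) = 0 - 1*(-158809) = 0 + 158809 = 158809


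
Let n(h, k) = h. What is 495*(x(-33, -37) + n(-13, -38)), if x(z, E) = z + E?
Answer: -41085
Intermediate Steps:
x(z, E) = E + z
495*(x(-33, -37) + n(-13, -38)) = 495*((-37 - 33) - 13) = 495*(-70 - 13) = 495*(-83) = -41085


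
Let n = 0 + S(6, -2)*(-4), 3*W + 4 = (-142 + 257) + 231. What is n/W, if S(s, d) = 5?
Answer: -10/57 ≈ -0.17544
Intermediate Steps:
W = 114 (W = -4/3 + ((-142 + 257) + 231)/3 = -4/3 + (115 + 231)/3 = -4/3 + (⅓)*346 = -4/3 + 346/3 = 114)
n = -20 (n = 0 + 5*(-4) = 0 - 20 = -20)
n/W = -20/114 = -20*1/114 = -10/57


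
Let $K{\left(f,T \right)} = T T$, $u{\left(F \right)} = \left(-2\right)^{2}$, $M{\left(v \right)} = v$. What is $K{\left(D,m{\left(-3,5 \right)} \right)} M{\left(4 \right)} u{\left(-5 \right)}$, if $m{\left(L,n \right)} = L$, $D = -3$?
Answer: $144$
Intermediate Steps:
$u{\left(F \right)} = 4$
$K{\left(f,T \right)} = T^{2}$
$K{\left(D,m{\left(-3,5 \right)} \right)} M{\left(4 \right)} u{\left(-5 \right)} = \left(-3\right)^{2} \cdot 4 \cdot 4 = 9 \cdot 4 \cdot 4 = 36 \cdot 4 = 144$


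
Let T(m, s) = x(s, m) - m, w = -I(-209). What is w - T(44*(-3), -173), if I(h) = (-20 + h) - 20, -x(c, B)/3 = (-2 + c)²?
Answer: 91992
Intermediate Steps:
x(c, B) = -3*(-2 + c)²
I(h) = -40 + h
w = 249 (w = -(-40 - 209) = -1*(-249) = 249)
T(m, s) = -m - 3*(-2 + s)² (T(m, s) = -3*(-2 + s)² - m = -m - 3*(-2 + s)²)
w - T(44*(-3), -173) = 249 - (-44*(-3) - 3*(-2 - 173)²) = 249 - (-1*(-132) - 3*(-175)²) = 249 - (132 - 3*30625) = 249 - (132 - 91875) = 249 - 1*(-91743) = 249 + 91743 = 91992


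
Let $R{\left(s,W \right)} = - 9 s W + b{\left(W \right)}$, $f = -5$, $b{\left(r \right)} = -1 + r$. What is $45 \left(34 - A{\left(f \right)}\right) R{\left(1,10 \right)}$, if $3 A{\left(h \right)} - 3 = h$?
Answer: $-126360$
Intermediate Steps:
$A{\left(h \right)} = 1 + \frac{h}{3}$
$R{\left(s,W \right)} = -1 + W - 9 W s$ ($R{\left(s,W \right)} = - 9 s W + \left(-1 + W\right) = - 9 W s + \left(-1 + W\right) = -1 + W - 9 W s$)
$45 \left(34 - A{\left(f \right)}\right) R{\left(1,10 \right)} = 45 \left(34 - \left(1 + \frac{1}{3} \left(-5\right)\right)\right) \left(-1 + 10 - 90 \cdot 1\right) = 45 \left(34 - \left(1 - \frac{5}{3}\right)\right) \left(-1 + 10 - 90\right) = 45 \left(34 - - \frac{2}{3}\right) \left(-81\right) = 45 \left(34 + \frac{2}{3}\right) \left(-81\right) = 45 \cdot \frac{104}{3} \left(-81\right) = 1560 \left(-81\right) = -126360$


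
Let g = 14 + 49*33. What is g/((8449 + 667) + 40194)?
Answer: 1631/49310 ≈ 0.033076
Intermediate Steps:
g = 1631 (g = 14 + 1617 = 1631)
g/((8449 + 667) + 40194) = 1631/((8449 + 667) + 40194) = 1631/(9116 + 40194) = 1631/49310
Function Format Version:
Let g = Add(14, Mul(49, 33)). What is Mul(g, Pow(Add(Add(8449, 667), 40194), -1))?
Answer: Rational(1631, 49310) ≈ 0.033076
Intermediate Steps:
g = 1631 (g = Add(14, 1617) = 1631)
Mul(g, Pow(Add(Add(8449, 667), 40194), -1)) = Mul(1631, Pow(Add(Add(8449, 667), 40194), -1)) = Mul(1631, Pow(Add(9116, 40194), -1)) = Mul(1631, Pow(49310, -1)) = Mul(1631, Rational(1, 49310)) = Rational(1631, 49310)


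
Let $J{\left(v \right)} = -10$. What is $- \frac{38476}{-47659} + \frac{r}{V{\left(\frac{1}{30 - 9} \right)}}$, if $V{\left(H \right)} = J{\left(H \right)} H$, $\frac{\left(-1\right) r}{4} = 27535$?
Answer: $\frac{11023279222}{47659} \approx 2.3129 \cdot 10^{5}$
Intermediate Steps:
$r = -110140$ ($r = \left(-4\right) 27535 = -110140$)
$V{\left(H \right)} = - 10 H$
$- \frac{38476}{-47659} + \frac{r}{V{\left(\frac{1}{30 - 9} \right)}} = - \frac{38476}{-47659} - \frac{110140}{\left(-10\right) \frac{1}{30 - 9}} = \left(-38476\right) \left(- \frac{1}{47659}\right) - \frac{110140}{\left(-10\right) \frac{1}{21}} = \frac{38476}{47659} - \frac{110140}{\left(-10\right) \frac{1}{21}} = \frac{38476}{47659} - \frac{110140}{- \frac{10}{21}} = \frac{38476}{47659} - -231294 = \frac{38476}{47659} + 231294 = \frac{11023279222}{47659}$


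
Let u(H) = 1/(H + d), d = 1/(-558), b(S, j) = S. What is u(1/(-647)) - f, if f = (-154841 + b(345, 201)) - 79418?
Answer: 281505344/1205 ≈ 2.3361e+5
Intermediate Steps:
d = -1/558 ≈ -0.0017921
f = -233914 (f = (-154841 + 345) - 79418 = -154496 - 79418 = -233914)
u(H) = 1/(-1/558 + H) (u(H) = 1/(H - 1/558) = 1/(-1/558 + H))
u(1/(-647)) - f = 558/(-1 + 558/(-647)) - 1*(-233914) = 558/(-1 + 558*(-1/647)) + 233914 = 558/(-1 - 558/647) + 233914 = 558/(-1205/647) + 233914 = 558*(-647/1205) + 233914 = -361026/1205 + 233914 = 281505344/1205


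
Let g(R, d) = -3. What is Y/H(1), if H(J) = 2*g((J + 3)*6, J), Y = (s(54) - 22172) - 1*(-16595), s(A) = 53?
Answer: 2762/3 ≈ 920.67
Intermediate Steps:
Y = -5524 (Y = (53 - 22172) - 1*(-16595) = -22119 + 16595 = -5524)
H(J) = -6 (H(J) = 2*(-3) = -6)
Y/H(1) = -5524/(-6) = -5524*(-1/6) = 2762/3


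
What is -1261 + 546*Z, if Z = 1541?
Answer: 840125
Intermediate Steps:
-1261 + 546*Z = -1261 + 546*1541 = -1261 + 841386 = 840125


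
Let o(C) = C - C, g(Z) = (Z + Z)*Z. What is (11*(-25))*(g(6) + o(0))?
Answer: -19800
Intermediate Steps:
g(Z) = 2*Z**2 (g(Z) = (2*Z)*Z = 2*Z**2)
o(C) = 0
(11*(-25))*(g(6) + o(0)) = (11*(-25))*(2*6**2 + 0) = -275*(2*36 + 0) = -275*(72 + 0) = -275*72 = -19800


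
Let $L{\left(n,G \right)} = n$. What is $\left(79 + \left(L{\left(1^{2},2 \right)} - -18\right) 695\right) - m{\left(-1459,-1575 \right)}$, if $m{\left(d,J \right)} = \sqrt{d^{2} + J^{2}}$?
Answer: $13284 - 13 \sqrt{27274} \approx 11137.0$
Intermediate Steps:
$m{\left(d,J \right)} = \sqrt{J^{2} + d^{2}}$
$\left(79 + \left(L{\left(1^{2},2 \right)} - -18\right) 695\right) - m{\left(-1459,-1575 \right)} = \left(79 + \left(1^{2} - -18\right) 695\right) - \sqrt{\left(-1575\right)^{2} + \left(-1459\right)^{2}} = \left(79 + \left(1 + 18\right) 695\right) - \sqrt{2480625 + 2128681} = \left(79 + 19 \cdot 695\right) - \sqrt{4609306} = \left(79 + 13205\right) - 13 \sqrt{27274} = 13284 - 13 \sqrt{27274}$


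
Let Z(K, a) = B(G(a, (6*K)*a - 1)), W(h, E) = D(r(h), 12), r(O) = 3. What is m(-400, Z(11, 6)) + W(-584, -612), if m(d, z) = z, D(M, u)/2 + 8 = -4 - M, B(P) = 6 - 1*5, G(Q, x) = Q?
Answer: -29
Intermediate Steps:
B(P) = 1 (B(P) = 6 - 5 = 1)
D(M, u) = -24 - 2*M (D(M, u) = -16 + 2*(-4 - M) = -16 + (-8 - 2*M) = -24 - 2*M)
W(h, E) = -30 (W(h, E) = -24 - 2*3 = -24 - 6 = -30)
Z(K, a) = 1
m(-400, Z(11, 6)) + W(-584, -612) = 1 - 30 = -29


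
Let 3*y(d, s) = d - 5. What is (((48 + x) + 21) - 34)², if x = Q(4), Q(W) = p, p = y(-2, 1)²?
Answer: 132496/81 ≈ 1635.8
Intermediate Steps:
y(d, s) = -5/3 + d/3 (y(d, s) = (d - 5)/3 = (-5 + d)/3 = -5/3 + d/3)
p = 49/9 (p = (-5/3 + (⅓)*(-2))² = (-5/3 - ⅔)² = (-7/3)² = 49/9 ≈ 5.4444)
Q(W) = 49/9
x = 49/9 ≈ 5.4444
(((48 + x) + 21) - 34)² = (((48 + 49/9) + 21) - 34)² = ((481/9 + 21) - 34)² = (670/9 - 34)² = (364/9)² = 132496/81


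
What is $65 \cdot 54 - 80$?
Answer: $3430$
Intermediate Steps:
$65 \cdot 54 - 80 = 3510 - 80 = 3430$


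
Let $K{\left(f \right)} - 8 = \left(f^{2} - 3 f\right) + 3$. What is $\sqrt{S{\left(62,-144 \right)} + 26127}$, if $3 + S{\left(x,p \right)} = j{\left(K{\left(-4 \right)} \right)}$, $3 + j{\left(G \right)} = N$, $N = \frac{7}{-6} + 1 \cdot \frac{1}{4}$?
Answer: $\frac{\sqrt{940323}}{6} \approx 161.62$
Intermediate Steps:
$K{\left(f \right)} = 11 + f^{2} - 3 f$ ($K{\left(f \right)} = 8 + \left(\left(f^{2} - 3 f\right) + 3\right) = 8 + \left(3 + f^{2} - 3 f\right) = 11 + f^{2} - 3 f$)
$N = - \frac{11}{12}$ ($N = 7 \left(- \frac{1}{6}\right) + 1 \cdot \frac{1}{4} = - \frac{7}{6} + \frac{1}{4} = - \frac{11}{12} \approx -0.91667$)
$j{\left(G \right)} = - \frac{47}{12}$ ($j{\left(G \right)} = -3 - \frac{11}{12} = - \frac{47}{12}$)
$S{\left(x,p \right)} = - \frac{83}{12}$ ($S{\left(x,p \right)} = -3 - \frac{47}{12} = - \frac{83}{12}$)
$\sqrt{S{\left(62,-144 \right)} + 26127} = \sqrt{- \frac{83}{12} + 26127} = \sqrt{\frac{313441}{12}} = \frac{\sqrt{940323}}{6}$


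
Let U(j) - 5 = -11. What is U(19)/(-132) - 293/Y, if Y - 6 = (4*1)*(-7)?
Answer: 147/11 ≈ 13.364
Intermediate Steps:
U(j) = -6 (U(j) = 5 - 11 = -6)
Y = -22 (Y = 6 + (4*1)*(-7) = 6 + 4*(-7) = 6 - 28 = -22)
U(19)/(-132) - 293/Y = -6/(-132) - 293/(-22) = -6*(-1/132) - 293*(-1/22) = 1/22 + 293/22 = 147/11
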